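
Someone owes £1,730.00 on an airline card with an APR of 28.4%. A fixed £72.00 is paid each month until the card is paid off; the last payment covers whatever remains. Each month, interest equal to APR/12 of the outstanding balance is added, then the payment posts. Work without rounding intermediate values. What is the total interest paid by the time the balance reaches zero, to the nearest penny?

Monthly rate r = 28.4%/12 = 2.36667% = 0.0236667.
Payoff takes n = ⌈−ln(1 − rB₀/P)/ln(1+r)⌉ = ⌈35.948⌉ = 36 payments; the last is £68.28.
Total paid = 35·£72.00 + £68.28 = £2,588.28.
Total interest = total paid − principal = £2,588.28 − £1,730.00 = £858.28.

£858.28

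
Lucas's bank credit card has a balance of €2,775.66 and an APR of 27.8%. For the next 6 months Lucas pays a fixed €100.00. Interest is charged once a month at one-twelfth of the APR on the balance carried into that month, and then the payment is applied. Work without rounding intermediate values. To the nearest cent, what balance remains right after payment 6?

€2,548.68

Monthly rate r = 27.8%/12 = 2.31667% = 0.0231667.
Each month: B ← B·(1+r) − €100.00.
Month 1: interest €64.30; balance after payment €2,739.96.
Month 2: interest €63.48; balance after payment €2,703.44.
Month 3: interest €62.63; balance after payment €2,666.07.
Month 4: interest €61.76; balance after payment €2,627.83.
Month 5: interest €60.88; balance after payment €2,588.71.
Month 6: interest €59.97; balance after payment €2,548.68.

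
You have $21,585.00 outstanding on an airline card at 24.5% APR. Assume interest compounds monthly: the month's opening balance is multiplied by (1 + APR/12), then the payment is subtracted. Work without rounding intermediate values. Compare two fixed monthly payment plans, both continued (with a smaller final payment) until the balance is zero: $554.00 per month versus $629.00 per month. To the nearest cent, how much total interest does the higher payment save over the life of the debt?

$5,968.23

Monthly rate r = 24.5%/12 = 2.04167% = 0.0204167.
At $554.00/mo: n = ⌈−ln(1 − rB₀/P)/ln(1+r)⌉ = 79 payments (last $292.20); total interest = total paid − $21,585.00 = $21,919.20.
At $629.00/mo: 60 payments (last $424.97); total interest $15,950.97.
Interest saved = $21,919.20 − $15,950.97 = $5,968.23.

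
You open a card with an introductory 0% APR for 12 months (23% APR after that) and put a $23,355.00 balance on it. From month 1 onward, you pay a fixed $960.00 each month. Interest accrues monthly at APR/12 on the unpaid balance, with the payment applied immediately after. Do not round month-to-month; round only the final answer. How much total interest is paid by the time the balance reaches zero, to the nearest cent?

Promo months 1–12 at r₀ = 0%/12 = 0; months 13+ at r₁ = 23%/12 = 0.0191667.
After month 12 (no interest yet): B = $23,355.00 − 12·$960.00 = $11,835.00.
Then at r₁ with $960.00/mo: n₂ = −ln(1 − r₁·B/P)/ln(1+r₁) ≈ 14.20 → 15 more payments.
Total paid = 26·$960.00 + $192.17 = $25,152.17; interest = $25,152.17 − $23,355.00 = $1,797.17.

$1,797.17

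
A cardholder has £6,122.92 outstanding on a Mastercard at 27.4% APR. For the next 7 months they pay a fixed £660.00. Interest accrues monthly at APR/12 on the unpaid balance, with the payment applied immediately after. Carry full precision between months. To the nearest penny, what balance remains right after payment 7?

Monthly rate r = 27.4%/12 = 2.28333% = 0.0228333.
Each month: B ← B·(1+r) − £660.00.
Month 1: interest £139.81; balance after payment £5,602.73.
Month 2: interest £127.93; balance after payment £5,070.66.
Month 3: interest £115.78; balance after payment £4,526.44.
Month 4: interest £103.35; balance after payment £3,969.79.
Month 5: interest £90.64; balance after payment £3,400.43.
Month 6: interest £77.64; balance after payment £2,818.08.
Month 7: interest £64.35; balance after payment £2,222.42.

£2,222.42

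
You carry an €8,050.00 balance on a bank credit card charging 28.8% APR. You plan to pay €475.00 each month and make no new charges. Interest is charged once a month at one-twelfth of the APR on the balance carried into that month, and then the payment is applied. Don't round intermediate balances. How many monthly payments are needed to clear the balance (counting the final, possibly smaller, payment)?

23 months

Monthly rate r = 28.8%/12 = 2.4% = 0.024.
Recurrence: B ← B·(1+r) − €475.00.
Month 1: interest €193.20; balance after payment €7,768.20.
Month 2: interest €186.44; balance after payment €7,479.64.
Closed form: n = −ln(1 − rB₀/P)/ln(1+r) = −ln(0.59326)/ln(1.024) ≈ 22.015, so the balance reaches zero during payment 23.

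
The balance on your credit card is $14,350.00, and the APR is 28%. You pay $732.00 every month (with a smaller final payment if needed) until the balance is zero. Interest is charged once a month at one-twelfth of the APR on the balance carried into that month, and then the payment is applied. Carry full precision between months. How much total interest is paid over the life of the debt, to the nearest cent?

$5,056.29

Monthly rate r = 28%/12 = 2.33333% = 0.0233333.
Payoff takes n = ⌈−ln(1 − rB₀/P)/ln(1+r)⌉ = ⌈26.508⌉ = 27 payments; the last is $374.29.
Total paid = 26·$732.00 + $374.29 = $19,406.29.
Total interest = total paid − principal = $19,406.29 − $14,350.00 = $5,056.29.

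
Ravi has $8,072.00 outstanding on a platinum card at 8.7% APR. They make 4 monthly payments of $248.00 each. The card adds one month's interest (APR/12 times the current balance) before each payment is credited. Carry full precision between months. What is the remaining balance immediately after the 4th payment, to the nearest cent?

$7,305.81

Monthly rate r = 8.7%/12 = 0.725% = 0.00725.
Each month: B ← B·(1+r) − $248.00.
Month 1: interest $58.52; balance after payment $7,882.52.
Month 2: interest $57.15; balance after payment $7,691.67.
Month 3: interest $55.76; balance after payment $7,499.43.
Month 4: interest $54.37; balance after payment $7,305.81.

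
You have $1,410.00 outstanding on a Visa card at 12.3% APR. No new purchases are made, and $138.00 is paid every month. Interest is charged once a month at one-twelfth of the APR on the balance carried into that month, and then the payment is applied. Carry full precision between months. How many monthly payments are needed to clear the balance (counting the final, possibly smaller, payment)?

Monthly rate r = 12.3%/12 = 1.025% = 0.01025.
Recurrence: B ← B·(1+r) − $138.00.
Month 1: interest $14.45; balance after payment $1,286.45.
Month 2: interest $13.19; balance after payment $1,161.64.
Closed form: n = −ln(1 − rB₀/P)/ln(1+r) = −ln(0.89527)/ln(1.01025) ≈ 10.848, so the balance reaches zero during payment 11.

11 months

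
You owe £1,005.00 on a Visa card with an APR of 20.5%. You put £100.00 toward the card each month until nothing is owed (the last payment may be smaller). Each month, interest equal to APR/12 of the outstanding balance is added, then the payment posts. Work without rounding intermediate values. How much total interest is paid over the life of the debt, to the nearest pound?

Monthly rate r = 20.5%/12 = 1.70833% = 0.0170833.
Payoff takes n = ⌈−ln(1 − rB₀/P)/ln(1+r)⌉ = ⌈11.120⌉ = 12 payments; the last is £12.10.
Total paid = 11·£100.00 + £12.10 = £1,112.10.
Total interest = total paid − principal = £1,112.10 − £1,005.00 = £107.10.

£107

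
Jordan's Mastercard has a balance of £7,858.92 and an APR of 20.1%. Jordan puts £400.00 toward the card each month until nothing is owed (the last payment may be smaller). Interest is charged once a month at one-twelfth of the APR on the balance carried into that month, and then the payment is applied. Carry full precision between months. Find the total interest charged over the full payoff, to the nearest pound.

£1,752

Monthly rate r = 20.1%/12 = 1.675% = 0.01675.
Payoff takes n = ⌈−ln(1 − rB₀/P)/ln(1+r)⌉ = ⌈24.027⌉ = 25 payments; the last is £11.00.
Total paid = 24·£400.00 + £11.00 = £9,611.00.
Total interest = total paid − principal = £9,611.00 − £7,858.92 = £1,752.08.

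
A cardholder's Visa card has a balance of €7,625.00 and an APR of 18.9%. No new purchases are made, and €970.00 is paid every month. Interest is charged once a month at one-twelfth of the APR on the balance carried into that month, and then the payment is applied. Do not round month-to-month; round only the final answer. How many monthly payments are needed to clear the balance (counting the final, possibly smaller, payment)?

Monthly rate r = 18.9%/12 = 1.575% = 0.01575.
Recurrence: B ← B·(1+r) − €970.00.
Month 1: interest €120.09; balance after payment €6,775.09.
Month 2: interest €106.71; balance after payment €5,911.80.
Closed form: n = −ln(1 − rB₀/P)/ln(1+r) = −ln(0.87619)/ln(1.01575) ≈ 8.458, so the balance reaches zero during payment 9.

9 payments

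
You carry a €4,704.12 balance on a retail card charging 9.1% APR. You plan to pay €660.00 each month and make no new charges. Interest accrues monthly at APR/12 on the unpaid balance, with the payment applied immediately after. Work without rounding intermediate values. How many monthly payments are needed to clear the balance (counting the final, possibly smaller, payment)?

8 payments

Monthly rate r = 9.1%/12 = 0.758333% = 0.00758333.
Recurrence: B ← B·(1+r) − €660.00.
Month 1: interest €35.67; balance after payment €4,079.79.
Month 2: interest €30.94; balance after payment €3,450.73.
Closed form: n = −ln(1 − rB₀/P)/ln(1+r) = −ln(0.94595)/ln(1.00758) ≈ 7.355, so the balance reaches zero during payment 8.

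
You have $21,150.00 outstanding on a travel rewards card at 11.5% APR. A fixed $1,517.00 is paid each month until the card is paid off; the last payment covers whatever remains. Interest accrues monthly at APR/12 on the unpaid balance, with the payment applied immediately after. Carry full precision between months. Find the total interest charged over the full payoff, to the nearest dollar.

$1,662

Monthly rate r = 11.5%/12 = 0.958333% = 0.00958333.
Payoff takes n = ⌈−ln(1 − rB₀/P)/ln(1+r)⌉ = ⌈15.037⌉ = 16 payments; the last is $56.79.
Total paid = 15·$1,517.00 + $56.79 = $22,811.79.
Total interest = total paid − principal = $22,811.79 − $21,150.00 = $1,661.79.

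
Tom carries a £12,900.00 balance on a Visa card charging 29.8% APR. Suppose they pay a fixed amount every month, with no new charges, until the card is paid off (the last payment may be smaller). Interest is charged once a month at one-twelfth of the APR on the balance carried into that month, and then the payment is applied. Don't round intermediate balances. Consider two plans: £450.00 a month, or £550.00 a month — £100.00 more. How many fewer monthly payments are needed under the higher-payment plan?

15 fewer payments

Monthly rate r = 29.8%/12 = 2.48333% = 0.0248333.
At £450.00/mo: n = ⌈−ln(1 − rB₀/P)/ln(1+r)⌉ = 51 payments (last £329.63); total interest = total paid − £12,900.00 = £9,929.63.
At £550.00/mo: 36 payments (last £333.72); total interest £6,683.72.
Payments saved = 51 − 36 = 15.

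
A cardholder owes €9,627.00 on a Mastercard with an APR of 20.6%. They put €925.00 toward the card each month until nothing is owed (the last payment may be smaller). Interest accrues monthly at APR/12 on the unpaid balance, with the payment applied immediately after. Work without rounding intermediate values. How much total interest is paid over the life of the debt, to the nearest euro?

Monthly rate r = 20.6%/12 = 1.71667% = 0.0171667.
Payoff takes n = ⌈−ln(1 − rB₀/P)/ln(1+r)⌉ = ⌈11.563⌉ = 12 payments; the last is €523.17.
Total paid = 11·€925.00 + €523.17 = €10,698.17.
Total interest = total paid − principal = €10,698.17 − €9,627.00 = €1,071.17.

€1,071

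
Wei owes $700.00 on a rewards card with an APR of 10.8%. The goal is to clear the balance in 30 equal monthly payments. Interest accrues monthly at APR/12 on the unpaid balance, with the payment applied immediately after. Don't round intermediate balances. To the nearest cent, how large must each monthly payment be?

$26.73

Monthly rate r = 10.8%/12 = 0.9% = 0.009.
Level-payment amortization: P = B₀·r / (1 − (1+r)^(−n)) = 700.00·0.009 / (1 − 1.009^(−30)).
Denominator 1 − (1+r)^(−30) = 0.23569797.
P = 6.3 / 0.23569797 ≈ 26.73.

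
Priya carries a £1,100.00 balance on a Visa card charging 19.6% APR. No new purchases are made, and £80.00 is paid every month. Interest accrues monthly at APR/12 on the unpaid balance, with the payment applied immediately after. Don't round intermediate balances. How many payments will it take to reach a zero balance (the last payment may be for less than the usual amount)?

16 months

Monthly rate r = 19.6%/12 = 1.63333% = 0.0163333.
Recurrence: B ← B·(1+r) − £80.00.
Month 1: interest £17.97; balance after payment £1,037.97.
Month 2: interest £16.95; balance after payment £974.92.
Closed form: n = −ln(1 − rB₀/P)/ln(1+r) = −ln(0.77542)/ln(1.01633) ≈ 15.700, so the balance reaches zero during payment 16.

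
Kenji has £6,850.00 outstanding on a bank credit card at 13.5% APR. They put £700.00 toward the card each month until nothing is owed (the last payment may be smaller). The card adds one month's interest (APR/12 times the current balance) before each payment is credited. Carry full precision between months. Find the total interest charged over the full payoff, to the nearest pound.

Monthly rate r = 13.5%/12 = 1.125% = 0.01125.
Payoff takes n = ⌈−ln(1 − rB₀/P)/ln(1+r)⌉ = ⌈10.426⌉ = 11 payments; the last is £298.94.
Total paid = 10·£700.00 + £298.94 = £7,298.94.
Total interest = total paid − principal = £7,298.94 − £6,850.00 = £448.94.

£449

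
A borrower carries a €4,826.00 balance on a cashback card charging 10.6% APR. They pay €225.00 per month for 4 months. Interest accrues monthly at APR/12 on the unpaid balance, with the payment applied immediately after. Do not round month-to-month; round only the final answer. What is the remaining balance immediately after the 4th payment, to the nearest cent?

Monthly rate r = 10.6%/12 = 0.883333% = 0.00883333.
Each month: B ← B·(1+r) − €225.00.
Month 1: interest €42.63; balance after payment €4,643.63.
Month 2: interest €41.02; balance after payment €4,459.65.
Month 3: interest €39.39; balance after payment €4,274.04.
Month 4: interest €37.75; balance after payment €4,086.80.

€4,086.80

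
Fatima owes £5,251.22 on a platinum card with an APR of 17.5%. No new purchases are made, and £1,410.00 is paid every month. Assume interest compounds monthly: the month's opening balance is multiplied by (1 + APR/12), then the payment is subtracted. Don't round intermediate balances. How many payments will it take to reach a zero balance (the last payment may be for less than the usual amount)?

4 payments

Monthly rate r = 17.5%/12 = 1.45833% = 0.0145833.
Recurrence: B ← B·(1+r) − £1,410.00.
Month 1: interest £76.58; balance after payment £3,917.80.
Month 2: interest £57.13; balance after payment £2,564.93.
Month 3: interest £37.41; balance after payment £1,192.34.
Month 4: interest £17.39; balance after payment £0.00.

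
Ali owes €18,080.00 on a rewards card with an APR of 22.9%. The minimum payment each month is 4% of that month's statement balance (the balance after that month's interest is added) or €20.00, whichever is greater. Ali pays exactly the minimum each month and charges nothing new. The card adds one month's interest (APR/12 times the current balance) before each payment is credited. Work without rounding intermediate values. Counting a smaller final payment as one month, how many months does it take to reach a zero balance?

198 months

Monthly rate r = 22.9%/12 = 1.90833% = 0.0190833.
While 4% of the post-interest balance exceeds €20.00, each month B ← (B·(1+r))·(1 − 0.04), i.e. B shrinks by the factor (1+r)·0.96 = 0.97832.
This holds for months 1–165. Entering month 166 the balance is €485.91; 4% of the post-interest balance is now below €20.00, so the flat €20.00 minimum applies from here.
From month 166 a fixed €20.00 at rate r clears €485.91 in 33 more payments. Total: 165 + 33 = 198 months.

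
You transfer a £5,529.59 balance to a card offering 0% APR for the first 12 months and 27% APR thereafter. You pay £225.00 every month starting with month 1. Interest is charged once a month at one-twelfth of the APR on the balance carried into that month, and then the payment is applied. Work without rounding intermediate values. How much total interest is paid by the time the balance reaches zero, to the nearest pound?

Promo months 1–12 at r₀ = 0%/12 = 0; months 13+ at r₁ = 27%/12 = 0.0225.
After month 12 (no interest yet): B = £5,529.59 − 12·£225.00 = £2,829.59.
Then at r₁ with £225.00/mo: n₂ = −ln(1 − r₁·B/P)/ln(1+r₁) ≈ 14.95 → 15 more payments.
Total paid = 26·£225.00 + £213.62 = £6,063.62; interest = £6,063.62 − £5,529.59 = £534.03.

£534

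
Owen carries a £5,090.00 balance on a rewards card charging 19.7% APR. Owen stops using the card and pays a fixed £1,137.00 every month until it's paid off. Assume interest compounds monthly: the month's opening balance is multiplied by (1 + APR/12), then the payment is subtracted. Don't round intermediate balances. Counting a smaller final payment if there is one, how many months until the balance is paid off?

Monthly rate r = 19.7%/12 = 1.64167% = 0.0164167.
Recurrence: B ← B·(1+r) − £1,137.00.
Month 1: interest £83.56; balance after payment £4,036.56.
Month 2: interest £66.27; balance after payment £2,965.83.
Month 3: interest £48.69; balance after payment £1,877.52.
Month 4: interest £30.82; balance after payment £771.34.
Month 5: interest £12.66; balance after payment £0.00.

5 months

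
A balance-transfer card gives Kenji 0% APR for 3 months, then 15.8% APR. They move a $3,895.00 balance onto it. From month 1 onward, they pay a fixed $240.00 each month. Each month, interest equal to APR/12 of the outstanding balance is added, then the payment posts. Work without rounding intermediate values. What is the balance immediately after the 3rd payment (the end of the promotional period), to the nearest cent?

$3,175.00

Promo months 1–3 at r₀ = 0%/12 = 0; months 4+ at r₁ = 15.8%/12 = 0.0131667.
After month 3 (no interest yet): B = $3,895.00 − 3·$240.00 = $3,175.00.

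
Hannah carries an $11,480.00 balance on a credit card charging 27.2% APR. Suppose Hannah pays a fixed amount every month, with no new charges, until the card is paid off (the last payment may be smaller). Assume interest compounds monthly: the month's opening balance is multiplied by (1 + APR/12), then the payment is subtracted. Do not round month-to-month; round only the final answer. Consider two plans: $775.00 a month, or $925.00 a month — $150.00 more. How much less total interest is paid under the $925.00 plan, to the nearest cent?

Monthly rate r = 27.2%/12 = 2.26667% = 0.0226667.
At $775.00/mo: n = ⌈−ln(1 − rB₀/P)/ln(1+r)⌉ = 19 payments (last $197.55); total interest = total paid − $11,480.00 = $2,667.55.
At $925.00/mo: 15 payments (last $684.49); total interest $2,154.49.
Interest saved = $2,667.55 − $2,154.49 = $513.06.

$513.06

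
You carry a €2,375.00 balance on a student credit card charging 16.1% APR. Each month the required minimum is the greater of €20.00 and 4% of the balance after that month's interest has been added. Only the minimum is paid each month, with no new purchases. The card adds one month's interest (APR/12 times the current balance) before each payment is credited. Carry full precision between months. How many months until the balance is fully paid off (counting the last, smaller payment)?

Monthly rate r = 16.1%/12 = 1.34167% = 0.0134167.
While 4% of the post-interest balance exceeds €20.00, each month B ← (B·(1+r))·(1 − 0.04), i.e. B shrinks by the factor (1+r)·0.96 = 0.97288.
This holds for months 1–58. Entering month 59 the balance is €482.06; 4% of the post-interest balance is now below €20.00, so the flat €20.00 minimum applies from here.
From month 59 a fixed €20.00 at rate r clears €482.06 in 30 more payments. Total: 58 + 30 = 88 months.

88 months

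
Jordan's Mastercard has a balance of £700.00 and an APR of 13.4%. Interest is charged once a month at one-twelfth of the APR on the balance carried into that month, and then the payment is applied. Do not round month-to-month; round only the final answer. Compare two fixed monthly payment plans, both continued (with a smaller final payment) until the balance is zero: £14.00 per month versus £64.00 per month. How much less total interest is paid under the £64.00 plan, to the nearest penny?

Monthly rate r = 13.4%/12 = 1.11667% = 0.0111667.
At £14.00/mo: n = ⌈−ln(1 − rB₀/P)/ln(1+r)⌉ = 74 payments (last £8.28); total interest = total paid − £700.00 = £330.28.
At £64.00/mo: 12 payments (last £46.81); total interest £50.81.
Interest saved = £330.28 − £50.81 = £279.47.

£279.47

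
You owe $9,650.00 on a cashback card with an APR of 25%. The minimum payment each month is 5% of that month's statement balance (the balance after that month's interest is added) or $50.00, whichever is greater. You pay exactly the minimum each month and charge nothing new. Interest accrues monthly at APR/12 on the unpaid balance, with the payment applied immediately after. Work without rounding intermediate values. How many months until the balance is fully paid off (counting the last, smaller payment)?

Monthly rate r = 25%/12 = 2.08333% = 0.0208333.
While 5% of the post-interest balance exceeds $50.00, each month B ← (B·(1+r))·(1 − 0.05), i.e. B shrinks by the factor (1+r)·0.95 = 0.96979.
This holds for months 1–75. Entering month 76 the balance is $966.97; 5% of the post-interest balance is now below $50.00, so the flat $50.00 minimum applies from here.
From month 76 a fixed $50.00 at rate r clears $966.97 in 26 more payments. Total: 75 + 26 = 101 months.

101 months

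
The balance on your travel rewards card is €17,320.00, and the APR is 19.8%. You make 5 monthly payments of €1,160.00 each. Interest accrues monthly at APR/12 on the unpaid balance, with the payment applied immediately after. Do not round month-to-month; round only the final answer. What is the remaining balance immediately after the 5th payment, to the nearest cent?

Monthly rate r = 19.8%/12 = 1.65% = 0.0165.
Each month: B ← B·(1+r) − €1,160.00.
Month 1: interest €285.78; balance after payment €16,445.78.
Month 2: interest €271.36; balance after payment €15,557.14.
Month 3: interest €256.69; balance after payment €14,653.83.
Month 4: interest €241.79; balance after payment €13,735.62.
Month 5: interest €226.64; balance after payment €12,802.25.

€12,802.25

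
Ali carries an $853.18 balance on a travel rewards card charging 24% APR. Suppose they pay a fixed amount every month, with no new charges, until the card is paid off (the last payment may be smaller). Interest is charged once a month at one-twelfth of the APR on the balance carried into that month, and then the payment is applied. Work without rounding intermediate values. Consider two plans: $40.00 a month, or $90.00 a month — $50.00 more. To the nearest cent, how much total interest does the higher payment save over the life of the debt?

Monthly rate r = 24%/12 = 2% = 0.02.
At $40.00/mo: n = ⌈−ln(1 − rB₀/P)/ln(1+r)⌉ = 29 payments (last $3.43); total interest = total paid − $853.18 = $270.25.
At $90.00/mo: 11 payments (last $55.64); total interest $102.46.
Interest saved = $270.25 − $102.46 = $167.79.

$167.79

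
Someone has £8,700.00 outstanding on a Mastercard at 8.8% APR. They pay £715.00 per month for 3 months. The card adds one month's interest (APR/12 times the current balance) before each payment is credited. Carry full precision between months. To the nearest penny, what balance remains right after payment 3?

£6,732.04

Monthly rate r = 8.8%/12 = 0.733333% = 0.00733333.
Each month: B ← B·(1+r) − £715.00.
Month 1: interest £63.80; balance after payment £8,048.80.
Month 2: interest £59.02; balance after payment £7,392.82.
Month 3: interest £54.21; balance after payment £6,732.04.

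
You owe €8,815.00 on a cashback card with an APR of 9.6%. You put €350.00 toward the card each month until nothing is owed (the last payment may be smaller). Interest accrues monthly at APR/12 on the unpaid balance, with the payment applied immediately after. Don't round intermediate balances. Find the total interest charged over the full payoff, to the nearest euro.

€1,068

Monthly rate r = 9.6%/12 = 0.8% = 0.008.
Payoff takes n = ⌈−ln(1 − rB₀/P)/ln(1+r)⌉ = ⌈28.238⌉ = 29 payments; the last is €83.43.
Total paid = 28·€350.00 + €83.43 = €9,883.43.
Total interest = total paid − principal = €9,883.43 − €8,815.00 = €1,068.43.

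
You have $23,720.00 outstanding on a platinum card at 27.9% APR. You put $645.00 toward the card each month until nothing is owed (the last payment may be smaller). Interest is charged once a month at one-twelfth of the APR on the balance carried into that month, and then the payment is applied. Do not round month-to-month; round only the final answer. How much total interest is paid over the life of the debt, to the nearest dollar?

$30,475

Monthly rate r = 27.9%/12 = 2.325% = 0.02325.
Payoff takes n = ⌈−ln(1 − rB₀/P)/ln(1+r)⌉ = ⌈84.023⌉ = 85 payments; the last is $15.32.
Total paid = 84·$645.00 + $15.32 = $54,195.32.
Total interest = total paid − principal = $54,195.32 − $23,720.00 = $30,475.32.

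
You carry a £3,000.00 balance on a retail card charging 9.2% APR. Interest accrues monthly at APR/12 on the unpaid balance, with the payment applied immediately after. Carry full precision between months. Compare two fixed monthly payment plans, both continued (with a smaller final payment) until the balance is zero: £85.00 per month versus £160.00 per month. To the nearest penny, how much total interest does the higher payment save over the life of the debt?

Monthly rate r = 9.2%/12 = 0.766667% = 0.00766667.
At £85.00/mo: n = ⌈−ln(1 − rB₀/P)/ln(1+r)⌉ = 42 payments (last £26.58); total interest = total paid − £3,000.00 = £511.58.
At £160.00/mo: 21 payments (last £51.34); total interest £251.34.
Interest saved = £511.58 − £251.34 = £260.24.

£260.24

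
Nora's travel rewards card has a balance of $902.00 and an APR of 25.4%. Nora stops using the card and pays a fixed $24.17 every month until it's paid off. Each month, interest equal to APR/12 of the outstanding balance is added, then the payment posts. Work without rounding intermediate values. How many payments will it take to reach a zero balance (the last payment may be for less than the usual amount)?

Monthly rate r = 25.4%/12 = 2.11667% = 0.0211667.
Recurrence: B ← B·(1+r) − $24.17.
Month 1: interest $19.09; balance after payment $896.92.
Month 2: interest $18.98; balance after payment $891.74.
Closed form: n = −ln(1 − rB₀/P)/ln(1+r) = −ln(0.21008)/ln(1.02117) ≈ 74.490, so the balance reaches zero during payment 75.

75 payments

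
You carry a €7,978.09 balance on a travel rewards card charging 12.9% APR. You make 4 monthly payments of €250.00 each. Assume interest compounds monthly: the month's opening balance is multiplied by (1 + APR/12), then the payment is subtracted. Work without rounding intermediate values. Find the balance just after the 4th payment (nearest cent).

Monthly rate r = 12.9%/12 = 1.075% = 0.01075.
Each month: B ← B·(1+r) − €250.00.
Month 1: interest €85.76; balance after payment €7,813.85.
Month 2: interest €84.00; balance after payment €7,647.85.
Month 3: interest €82.21; balance after payment €7,480.07.
Month 4: interest €80.41; balance after payment €7,310.48.

€7,310.48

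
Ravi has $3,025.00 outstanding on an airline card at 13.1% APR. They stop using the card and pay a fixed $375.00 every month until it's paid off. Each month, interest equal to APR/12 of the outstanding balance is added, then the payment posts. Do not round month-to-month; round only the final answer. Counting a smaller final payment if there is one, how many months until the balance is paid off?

9 payments

Monthly rate r = 13.1%/12 = 1.09167% = 0.0109167.
Recurrence: B ← B·(1+r) − $375.00.
Month 1: interest $33.02; balance after payment $2,683.02.
Month 2: interest $29.29; balance after payment $2,337.31.
Closed form: n = −ln(1 − rB₀/P)/ln(1+r) = −ln(0.91194)/ln(1.01092) ≈ 8.490, so the balance reaches zero during payment 9.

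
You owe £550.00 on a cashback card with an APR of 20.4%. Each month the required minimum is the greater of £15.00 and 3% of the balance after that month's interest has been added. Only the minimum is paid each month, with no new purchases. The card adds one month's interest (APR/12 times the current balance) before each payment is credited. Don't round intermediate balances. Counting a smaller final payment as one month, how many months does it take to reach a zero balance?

57 months

Monthly rate r = 20.4%/12 = 1.7% = 0.017.
While 3% of the post-interest balance exceeds £15.00, each month B ← (B·(1+r))·(1 − 0.03), i.e. B shrinks by the factor (1+r)·0.97 = 0.98649.
This holds for months 1–9. Entering month 10 the balance is £486.63; 3% of the post-interest balance is now below £15.00, so the flat £15.00 minimum applies from here.
From month 10 a fixed £15.00 at rate r clears £486.63 in 48 more payments. Total: 9 + 48 = 57 months.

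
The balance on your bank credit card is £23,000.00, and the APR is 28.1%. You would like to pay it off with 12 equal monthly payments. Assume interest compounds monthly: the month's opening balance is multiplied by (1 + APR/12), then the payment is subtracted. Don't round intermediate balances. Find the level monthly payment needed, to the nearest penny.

Monthly rate r = 28.1%/12 = 2.34167% = 0.0234167.
Level-payment amortization: P = B₀·r / (1 − (1+r)^(−n)) = 23000.00·0.0234167 / (1 − 1.02342^(−12)).
Denominator 1 − (1+r)^(−12) = 0.242521734.
P = 538.583 / 0.242521734 ≈ 2220.76.

£2,220.76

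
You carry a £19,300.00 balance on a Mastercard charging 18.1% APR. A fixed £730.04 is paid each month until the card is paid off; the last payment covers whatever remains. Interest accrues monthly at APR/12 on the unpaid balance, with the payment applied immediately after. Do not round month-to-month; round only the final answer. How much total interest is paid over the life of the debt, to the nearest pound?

£5,509

Monthly rate r = 18.1%/12 = 1.50833% = 0.0150833.
Payoff takes n = ⌈−ln(1 − rB₀/P)/ln(1+r)⌉ = ⌈33.983⌉ = 34 payments; the last is £718.01.
Total paid = 33·£730.04 + £718.01 = £24,809.33.
Total interest = total paid − principal = £24,809.33 − £19,300.00 = £5,509.33.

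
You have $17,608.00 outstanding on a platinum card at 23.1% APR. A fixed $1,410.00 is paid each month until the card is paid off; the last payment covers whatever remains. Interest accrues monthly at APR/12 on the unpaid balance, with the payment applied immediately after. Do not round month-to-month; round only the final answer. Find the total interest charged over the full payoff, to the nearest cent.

$2,727.99

Monthly rate r = 23.1%/12 = 1.925% = 0.01925.
Payoff takes n = ⌈−ln(1 − rB₀/P)/ln(1+r)⌉ = ⌈14.420⌉ = 15 payments; the last is $595.99.
Total paid = 14·$1,410.00 + $595.99 = $20,335.99.
Total interest = total paid − principal = $20,335.99 − $17,608.00 = $2,727.99.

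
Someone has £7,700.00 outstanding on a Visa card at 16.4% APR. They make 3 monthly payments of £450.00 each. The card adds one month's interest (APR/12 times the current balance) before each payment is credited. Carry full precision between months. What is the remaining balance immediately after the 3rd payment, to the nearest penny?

Monthly rate r = 16.4%/12 = 1.36667% = 0.0136667.
Each month: B ← B·(1+r) − £450.00.
Month 1: interest £105.23; balance after payment £7,355.23.
Month 2: interest £100.52; balance after payment £7,005.75.
Month 3: interest £95.75; balance after payment £6,651.50.

£6,651.50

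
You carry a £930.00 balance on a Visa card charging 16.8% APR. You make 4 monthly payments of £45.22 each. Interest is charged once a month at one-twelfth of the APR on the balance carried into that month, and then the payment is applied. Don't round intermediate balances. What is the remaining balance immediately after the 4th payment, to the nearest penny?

£798.47

Monthly rate r = 16.8%/12 = 1.4% = 0.014.
Each month: B ← B·(1+r) − £45.22.
Month 1: interest £13.02; balance after payment £897.80.
Month 2: interest £12.57; balance after payment £865.15.
Month 3: interest £12.11; balance after payment £832.04.
Month 4: interest £11.65; balance after payment £798.47.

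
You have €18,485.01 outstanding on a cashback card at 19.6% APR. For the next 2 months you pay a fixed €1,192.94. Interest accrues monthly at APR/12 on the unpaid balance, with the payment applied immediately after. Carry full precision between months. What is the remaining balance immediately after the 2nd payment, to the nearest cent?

Monthly rate r = 19.6%/12 = 1.63333% = 0.0163333.
Each month: B ← B·(1+r) − €1,192.94.
Month 1: interest €301.92; balance after payment €17,593.99.
Month 2: interest €287.37; balance after payment €16,688.42.

€16,688.42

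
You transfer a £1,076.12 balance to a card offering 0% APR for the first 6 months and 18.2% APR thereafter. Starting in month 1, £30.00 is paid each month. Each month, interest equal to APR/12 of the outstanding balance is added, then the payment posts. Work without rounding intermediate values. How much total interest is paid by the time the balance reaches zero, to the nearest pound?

Promo months 1–6 at r₀ = 0%/12 = 0; months 7+ at r₁ = 18.2%/12 = 0.0151667.
After month 6 (no interest yet): B = £1,076.12 − 6·£30.00 = £896.12.
Then at r₁ with £30.00/mo: n₂ = −ln(1 − r₁·B/P)/ln(1+r₁) ≈ 40.08 → 41 more payments.
Total paid = 46·£30.00 + £2.54 = £1,382.54; interest = £1,382.54 − £1,076.12 = £306.42.

£306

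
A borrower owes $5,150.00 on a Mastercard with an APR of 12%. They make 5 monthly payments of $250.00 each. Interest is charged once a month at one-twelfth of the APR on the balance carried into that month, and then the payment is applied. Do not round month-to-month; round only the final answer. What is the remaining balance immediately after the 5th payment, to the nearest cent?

$4,137.45

Monthly rate r = 12%/12 = 1% = 0.01.
Each month: B ← B·(1+r) − $250.00.
Month 1: interest $51.50; balance after payment $4,951.50.
Month 2: interest $49.52; balance after payment $4,751.02.
Month 3: interest $47.51; balance after payment $4,548.53.
Month 4: interest $45.49; balance after payment $4,344.01.
Month 5: interest $43.44; balance after payment $4,137.45.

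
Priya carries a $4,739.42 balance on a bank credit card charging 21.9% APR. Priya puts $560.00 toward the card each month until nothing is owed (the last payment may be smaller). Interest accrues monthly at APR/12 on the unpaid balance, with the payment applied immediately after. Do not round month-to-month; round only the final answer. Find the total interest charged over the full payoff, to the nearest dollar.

Monthly rate r = 21.9%/12 = 1.825% = 0.01825.
Payoff takes n = ⌈−ln(1 − rB₀/P)/ln(1+r)⌉ = ⌈9.277⌉ = 10 payments; the last is $155.96.
Total paid = 9·$560.00 + $155.96 = $5,195.96.
Total interest = total paid − principal = $5,195.96 − $4,739.42 = $456.54.

$457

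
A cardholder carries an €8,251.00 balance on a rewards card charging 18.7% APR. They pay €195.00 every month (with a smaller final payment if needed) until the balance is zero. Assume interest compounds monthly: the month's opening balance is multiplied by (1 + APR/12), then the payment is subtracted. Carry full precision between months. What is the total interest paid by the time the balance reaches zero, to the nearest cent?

€5,330.63

Monthly rate r = 18.7%/12 = 1.55833% = 0.0155833.
Payoff takes n = ⌈−ln(1 − rB₀/P)/ln(1+r)⌉ = ⌈69.648⌉ = 70 payments; the last is €126.63.
Total paid = 69·€195.00 + €126.63 = €13,581.63.
Total interest = total paid − principal = €13,581.63 − €8,251.00 = €5,330.63.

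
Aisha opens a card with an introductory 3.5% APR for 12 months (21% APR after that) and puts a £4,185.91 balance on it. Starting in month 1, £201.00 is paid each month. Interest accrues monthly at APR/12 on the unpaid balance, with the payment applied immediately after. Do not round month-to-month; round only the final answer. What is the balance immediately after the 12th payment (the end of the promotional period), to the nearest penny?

£1,883.72

Promo months 1–12 at r₀ = 3.5%/12 = 0.00291667; months 13+ at r₁ = 21%/12 = 0.0175.
After month 12: iterate B ← B·(1+r₀) − £201.00 for 12 months → £1,883.72.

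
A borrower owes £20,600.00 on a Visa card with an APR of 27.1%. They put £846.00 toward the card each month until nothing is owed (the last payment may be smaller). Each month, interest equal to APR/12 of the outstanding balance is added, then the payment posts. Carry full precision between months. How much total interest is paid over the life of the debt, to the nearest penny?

Monthly rate r = 27.1%/12 = 2.25833% = 0.0225833.
Payoff takes n = ⌈−ln(1 − rB₀/P)/ln(1+r)⌉ = ⌈35.746⌉ = 36 payments; the last is £633.11.
Total paid = 35·£846.00 + £633.11 = £30,243.11.
Total interest = total paid − principal = £30,243.11 − £20,600.00 = £9,643.11.

£9,643.11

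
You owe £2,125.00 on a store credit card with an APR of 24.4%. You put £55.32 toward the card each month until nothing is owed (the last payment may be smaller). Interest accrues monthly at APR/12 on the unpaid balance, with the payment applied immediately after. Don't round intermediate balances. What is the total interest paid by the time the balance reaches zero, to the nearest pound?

£2,050

Monthly rate r = 24.4%/12 = 2.03333% = 0.0203333.
Payoff takes n = ⌈−ln(1 − rB₀/P)/ln(1+r)⌉ = ⌈75.460⌉ = 76 payments; the last is £25.59.
Total paid = 75·£55.32 + £25.59 = £4,174.59.
Total interest = total paid − principal = £4,174.59 − £2,125.00 = £2,049.59.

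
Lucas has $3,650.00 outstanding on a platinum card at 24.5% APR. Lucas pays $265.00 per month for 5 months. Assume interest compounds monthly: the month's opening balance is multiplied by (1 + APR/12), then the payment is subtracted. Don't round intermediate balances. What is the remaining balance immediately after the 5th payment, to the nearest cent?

Monthly rate r = 24.5%/12 = 2.04167% = 0.0204167.
Each month: B ← B·(1+r) − $265.00.
Month 1: interest $74.52; balance after payment $3,459.52.
Month 2: interest $70.63; balance after payment $3,265.15.
Month 3: interest $66.66; balance after payment $3,066.82.
Month 4: interest $62.61; balance after payment $2,864.43.
Month 5: interest $58.48; balance after payment $2,657.91.

$2,657.91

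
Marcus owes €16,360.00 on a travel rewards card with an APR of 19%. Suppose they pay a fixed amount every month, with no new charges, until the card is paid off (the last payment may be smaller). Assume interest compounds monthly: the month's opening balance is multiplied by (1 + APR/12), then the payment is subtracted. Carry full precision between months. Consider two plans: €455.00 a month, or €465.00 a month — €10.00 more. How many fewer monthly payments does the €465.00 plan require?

Monthly rate r = 19%/12 = 1.58333% = 0.0158333.
At €455.00/mo: n = ⌈−ln(1 − rB₀/P)/ln(1+r)⌉ = 54 payments (last €283.53); total interest = total paid − €16,360.00 = €8,038.53.
At €465.00/mo: 52 payments (last €389.71); total interest €7,744.71.
Payments saved = 54 − 52 = 2.

2 fewer payments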